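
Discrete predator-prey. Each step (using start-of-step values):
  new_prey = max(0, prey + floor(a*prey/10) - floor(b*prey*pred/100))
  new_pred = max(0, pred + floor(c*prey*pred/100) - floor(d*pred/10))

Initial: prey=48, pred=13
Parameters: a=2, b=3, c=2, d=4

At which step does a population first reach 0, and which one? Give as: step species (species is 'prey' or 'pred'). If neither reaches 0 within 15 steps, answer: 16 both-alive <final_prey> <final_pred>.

Step 1: prey: 48+9-18=39; pred: 13+12-5=20
Step 2: prey: 39+7-23=23; pred: 20+15-8=27
Step 3: prey: 23+4-18=9; pred: 27+12-10=29
Step 4: prey: 9+1-7=3; pred: 29+5-11=23
Step 5: prey: 3+0-2=1; pred: 23+1-9=15
Step 6: prey: 1+0-0=1; pred: 15+0-6=9
Step 7: prey: 1+0-0=1; pred: 9+0-3=6
Step 8: prey: 1+0-0=1; pred: 6+0-2=4
Step 9: prey: 1+0-0=1; pred: 4+0-1=3
Step 10: prey: 1+0-0=1; pred: 3+0-1=2
Step 11: prey: 1+0-0=1; pred: 2+0-0=2
Steps 12-15: state stable at prey=1, pred=2 (no change)
No extinction within 15 steps

Answer: 16 both-alive 1 2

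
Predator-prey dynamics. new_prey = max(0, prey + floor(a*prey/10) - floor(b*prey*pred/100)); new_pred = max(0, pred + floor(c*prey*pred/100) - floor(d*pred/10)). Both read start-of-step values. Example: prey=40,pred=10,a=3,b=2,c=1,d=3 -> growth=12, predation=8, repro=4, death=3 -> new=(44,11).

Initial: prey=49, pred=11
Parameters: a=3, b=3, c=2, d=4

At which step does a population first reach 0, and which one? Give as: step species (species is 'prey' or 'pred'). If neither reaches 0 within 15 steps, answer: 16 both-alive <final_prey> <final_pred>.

Answer: 16 both-alive 1 2

Derivation:
Step 1: prey: 49+14-16=47; pred: 11+10-4=17
Step 2: prey: 47+14-23=38; pred: 17+15-6=26
Step 3: prey: 38+11-29=20; pred: 26+19-10=35
Step 4: prey: 20+6-21=5; pred: 35+14-14=35
Step 5: prey: 5+1-5=1; pred: 35+3-14=24
Step 6: prey: 1+0-0=1; pred: 24+0-9=15
Step 7: prey: 1+0-0=1; pred: 15+0-6=9
Step 8: prey: 1+0-0=1; pred: 9+0-3=6
Step 9: prey: 1+0-0=1; pred: 6+0-2=4
Step 10: prey: 1+0-0=1; pred: 4+0-1=3
Step 11: prey: 1+0-0=1; pred: 3+0-1=2
Step 12: prey: 1+0-0=1; pred: 2+0-0=2
Steps 13-15: state stable at prey=1, pred=2 (no change)
No extinction within 15 steps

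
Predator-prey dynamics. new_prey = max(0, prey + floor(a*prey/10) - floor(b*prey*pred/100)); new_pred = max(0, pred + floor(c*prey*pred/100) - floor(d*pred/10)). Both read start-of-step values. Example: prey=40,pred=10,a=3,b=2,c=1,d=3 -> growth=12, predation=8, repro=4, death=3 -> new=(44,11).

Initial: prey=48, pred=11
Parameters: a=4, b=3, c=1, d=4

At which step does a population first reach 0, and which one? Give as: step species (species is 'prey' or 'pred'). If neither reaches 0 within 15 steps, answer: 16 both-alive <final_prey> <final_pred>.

Step 1: prey: 48+19-15=52; pred: 11+5-4=12
Step 2: prey: 52+20-18=54; pred: 12+6-4=14
Step 3: prey: 54+21-22=53; pred: 14+7-5=16
Step 4: prey: 53+21-25=49; pred: 16+8-6=18
Step 5: prey: 49+19-26=42; pred: 18+8-7=19
Step 6: prey: 42+16-23=35; pred: 19+7-7=19
Step 7: prey: 35+14-19=30; pred: 19+6-7=18
Step 8: prey: 30+12-16=26; pred: 18+5-7=16
Step 9: prey: 26+10-12=24; pred: 16+4-6=14
Step 10: prey: 24+9-10=23; pred: 14+3-5=12
Step 11: prey: 23+9-8=24; pred: 12+2-4=10
Step 12: prey: 24+9-7=26; pred: 10+2-4=8
Step 13: prey: 26+10-6=30; pred: 8+2-3=7
Step 14: prey: 30+12-6=36; pred: 7+2-2=7
Step 15: prey: 36+14-7=43; pred: 7+2-2=7
No extinction within 15 steps

Answer: 16 both-alive 43 7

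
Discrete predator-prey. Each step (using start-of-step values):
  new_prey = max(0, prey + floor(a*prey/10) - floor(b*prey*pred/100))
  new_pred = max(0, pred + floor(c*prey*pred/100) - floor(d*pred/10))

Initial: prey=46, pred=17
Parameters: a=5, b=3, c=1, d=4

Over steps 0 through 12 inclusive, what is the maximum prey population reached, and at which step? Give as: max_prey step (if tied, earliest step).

Answer: 51 12

Derivation:
Step 1: prey: 46+23-23=46; pred: 17+7-6=18
Step 2: prey: 46+23-24=45; pred: 18+8-7=19
Step 3: prey: 45+22-25=42; pred: 19+8-7=20
Step 4: prey: 42+21-25=38; pred: 20+8-8=20
Step 5: prey: 38+19-22=35; pred: 20+7-8=19
Step 6: prey: 35+17-19=33; pred: 19+6-7=18
Step 7: prey: 33+16-17=32; pred: 18+5-7=16
Step 8: prey: 32+16-15=33; pred: 16+5-6=15
Step 9: prey: 33+16-14=35; pred: 15+4-6=13
Step 10: prey: 35+17-13=39; pred: 13+4-5=12
Step 11: prey: 39+19-14=44; pred: 12+4-4=12
Step 12: prey: 44+22-15=51; pred: 12+5-4=13
Max prey = 51 at step 12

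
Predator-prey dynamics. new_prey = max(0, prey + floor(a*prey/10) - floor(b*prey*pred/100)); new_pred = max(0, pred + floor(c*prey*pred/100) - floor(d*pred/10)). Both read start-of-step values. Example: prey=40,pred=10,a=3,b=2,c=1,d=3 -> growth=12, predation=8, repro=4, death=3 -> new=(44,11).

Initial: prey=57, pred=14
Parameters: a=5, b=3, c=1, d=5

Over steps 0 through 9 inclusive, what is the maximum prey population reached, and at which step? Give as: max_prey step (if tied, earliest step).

Step 1: prey: 57+28-23=62; pred: 14+7-7=14
Step 2: prey: 62+31-26=67; pred: 14+8-7=15
Step 3: prey: 67+33-30=70; pred: 15+10-7=18
Step 4: prey: 70+35-37=68; pred: 18+12-9=21
Step 5: prey: 68+34-42=60; pred: 21+14-10=25
Step 6: prey: 60+30-45=45; pred: 25+15-12=28
Step 7: prey: 45+22-37=30; pred: 28+12-14=26
Step 8: prey: 30+15-23=22; pred: 26+7-13=20
Step 9: prey: 22+11-13=20; pred: 20+4-10=14
Max prey = 70 at step 3

Answer: 70 3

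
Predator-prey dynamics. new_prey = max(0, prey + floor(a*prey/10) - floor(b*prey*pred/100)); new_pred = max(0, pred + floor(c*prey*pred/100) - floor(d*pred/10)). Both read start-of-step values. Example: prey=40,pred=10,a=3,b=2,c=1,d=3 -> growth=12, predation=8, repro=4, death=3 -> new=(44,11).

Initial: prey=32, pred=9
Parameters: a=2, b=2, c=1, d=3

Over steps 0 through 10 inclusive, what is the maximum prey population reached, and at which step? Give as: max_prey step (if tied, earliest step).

Step 1: prey: 32+6-5=33; pred: 9+2-2=9
Step 2: prey: 33+6-5=34; pred: 9+2-2=9
Step 3: prey: 34+6-6=34; pred: 9+3-2=10
Step 4: prey: 34+6-6=34; pred: 10+3-3=10
Step 5: prey: 34+6-6=34; pred: 10+3-3=10
Step 6: prey: 34+6-6=34; pred: 10+3-3=10
Step 7: prey: 34+6-6=34; pred: 10+3-3=10
Step 8: prey: 34+6-6=34; pred: 10+3-3=10
Step 9: prey: 34+6-6=34; pred: 10+3-3=10
Step 10: prey: 34+6-6=34; pred: 10+3-3=10
Max prey = 34 at step 2

Answer: 34 2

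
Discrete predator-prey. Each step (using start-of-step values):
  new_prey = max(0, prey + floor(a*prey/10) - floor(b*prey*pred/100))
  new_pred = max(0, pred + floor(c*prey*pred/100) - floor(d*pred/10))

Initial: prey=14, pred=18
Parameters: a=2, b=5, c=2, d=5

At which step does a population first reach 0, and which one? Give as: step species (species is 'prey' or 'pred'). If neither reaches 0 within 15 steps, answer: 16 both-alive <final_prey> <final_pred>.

Answer: 16 both-alive 2 1

Derivation:
Step 1: prey: 14+2-12=4; pred: 18+5-9=14
Step 2: prey: 4+0-2=2; pred: 14+1-7=8
Step 3: prey: 2+0-0=2; pred: 8+0-4=4
Step 4: prey: 2+0-0=2; pred: 4+0-2=2
Step 5: prey: 2+0-0=2; pred: 2+0-1=1
Step 6: prey: 2+0-0=2; pred: 1+0-0=1
Steps 7-15: state stable at prey=2, pred=1 (no change)
No extinction within 15 steps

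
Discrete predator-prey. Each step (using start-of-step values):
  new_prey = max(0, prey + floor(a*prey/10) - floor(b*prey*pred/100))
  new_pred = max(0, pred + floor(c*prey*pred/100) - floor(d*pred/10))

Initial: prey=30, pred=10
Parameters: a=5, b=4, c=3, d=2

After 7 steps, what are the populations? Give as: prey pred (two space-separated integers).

Answer: 0 26

Derivation:
Step 1: prey: 30+15-12=33; pred: 10+9-2=17
Step 2: prey: 33+16-22=27; pred: 17+16-3=30
Step 3: prey: 27+13-32=8; pred: 30+24-6=48
Step 4: prey: 8+4-15=0; pred: 48+11-9=50
Step 5: prey: 0+0-0=0; pred: 50+0-10=40
Step 6: prey: 0+0-0=0; pred: 40+0-8=32
Step 7: prey: 0+0-0=0; pred: 32+0-6=26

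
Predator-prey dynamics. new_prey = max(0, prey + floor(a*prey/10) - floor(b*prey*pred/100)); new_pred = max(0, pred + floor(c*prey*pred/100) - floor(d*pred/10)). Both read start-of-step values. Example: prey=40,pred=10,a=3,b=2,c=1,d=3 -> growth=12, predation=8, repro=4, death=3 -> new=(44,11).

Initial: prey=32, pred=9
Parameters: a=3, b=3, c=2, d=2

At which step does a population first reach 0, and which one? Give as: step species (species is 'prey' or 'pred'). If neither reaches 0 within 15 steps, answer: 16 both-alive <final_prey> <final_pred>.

Step 1: prey: 32+9-8=33; pred: 9+5-1=13
Step 2: prey: 33+9-12=30; pred: 13+8-2=19
Step 3: prey: 30+9-17=22; pred: 19+11-3=27
Step 4: prey: 22+6-17=11; pred: 27+11-5=33
Step 5: prey: 11+3-10=4; pred: 33+7-6=34
Step 6: prey: 4+1-4=1; pred: 34+2-6=30
Step 7: prey: 1+0-0=1; pred: 30+0-6=24
Step 8: prey: 1+0-0=1; pred: 24+0-4=20
Step 9: prey: 1+0-0=1; pred: 20+0-4=16
Step 10: prey: 1+0-0=1; pred: 16+0-3=13
Step 11: prey: 1+0-0=1; pred: 13+0-2=11
Step 12: prey: 1+0-0=1; pred: 11+0-2=9
Step 13: prey: 1+0-0=1; pred: 9+0-1=8
Step 14: prey: 1+0-0=1; pred: 8+0-1=7
Step 15: prey: 1+0-0=1; pred: 7+0-1=6
No extinction within 15 steps

Answer: 16 both-alive 1 6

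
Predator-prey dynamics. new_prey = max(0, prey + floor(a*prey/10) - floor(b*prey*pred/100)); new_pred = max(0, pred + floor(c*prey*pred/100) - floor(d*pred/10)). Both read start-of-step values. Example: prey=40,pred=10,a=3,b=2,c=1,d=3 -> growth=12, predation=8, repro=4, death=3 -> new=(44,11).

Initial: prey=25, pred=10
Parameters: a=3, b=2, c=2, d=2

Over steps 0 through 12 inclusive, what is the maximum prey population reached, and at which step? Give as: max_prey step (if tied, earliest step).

Step 1: prey: 25+7-5=27; pred: 10+5-2=13
Step 2: prey: 27+8-7=28; pred: 13+7-2=18
Step 3: prey: 28+8-10=26; pred: 18+10-3=25
Step 4: prey: 26+7-13=20; pred: 25+13-5=33
Step 5: prey: 20+6-13=13; pred: 33+13-6=40
Step 6: prey: 13+3-10=6; pred: 40+10-8=42
Step 7: prey: 6+1-5=2; pred: 42+5-8=39
Step 8: prey: 2+0-1=1; pred: 39+1-7=33
Step 9: prey: 1+0-0=1; pred: 33+0-6=27
Step 10: prey: 1+0-0=1; pred: 27+0-5=22
Step 11: prey: 1+0-0=1; pred: 22+0-4=18
Step 12: prey: 1+0-0=1; pred: 18+0-3=15
Max prey = 28 at step 2

Answer: 28 2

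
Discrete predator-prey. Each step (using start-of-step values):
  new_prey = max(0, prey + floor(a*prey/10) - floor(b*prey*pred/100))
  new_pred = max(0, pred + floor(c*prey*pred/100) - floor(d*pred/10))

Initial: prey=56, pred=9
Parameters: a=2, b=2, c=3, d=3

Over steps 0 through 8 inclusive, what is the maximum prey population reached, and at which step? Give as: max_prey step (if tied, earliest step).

Step 1: prey: 56+11-10=57; pred: 9+15-2=22
Step 2: prey: 57+11-25=43; pred: 22+37-6=53
Step 3: prey: 43+8-45=6; pred: 53+68-15=106
Step 4: prey: 6+1-12=0; pred: 106+19-31=94
Step 5: prey: 0+0-0=0; pred: 94+0-28=66
Step 6: prey: 0+0-0=0; pred: 66+0-19=47
Step 7: prey: 0+0-0=0; pred: 47+0-14=33
Step 8: prey: 0+0-0=0; pred: 33+0-9=24
Max prey = 57 at step 1

Answer: 57 1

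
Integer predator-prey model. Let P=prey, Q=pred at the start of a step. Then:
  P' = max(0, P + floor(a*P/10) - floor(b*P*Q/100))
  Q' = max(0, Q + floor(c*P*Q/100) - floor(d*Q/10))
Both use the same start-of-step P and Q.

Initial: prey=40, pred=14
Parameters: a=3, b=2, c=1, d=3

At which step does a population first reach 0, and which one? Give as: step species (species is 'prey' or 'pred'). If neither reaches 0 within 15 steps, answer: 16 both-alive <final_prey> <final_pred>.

Answer: 16 both-alive 22 9

Derivation:
Step 1: prey: 40+12-11=41; pred: 14+5-4=15
Step 2: prey: 41+12-12=41; pred: 15+6-4=17
Step 3: prey: 41+12-13=40; pred: 17+6-5=18
Step 4: prey: 40+12-14=38; pred: 18+7-5=20
Step 5: prey: 38+11-15=34; pred: 20+7-6=21
Step 6: prey: 34+10-14=30; pred: 21+7-6=22
Step 7: prey: 30+9-13=26; pred: 22+6-6=22
Step 8: prey: 26+7-11=22; pred: 22+5-6=21
Step 9: prey: 22+6-9=19; pred: 21+4-6=19
Step 10: prey: 19+5-7=17; pred: 19+3-5=17
Step 11: prey: 17+5-5=17; pred: 17+2-5=14
Step 12: prey: 17+5-4=18; pred: 14+2-4=12
Step 13: prey: 18+5-4=19; pred: 12+2-3=11
Step 14: prey: 19+5-4=20; pred: 11+2-3=10
Step 15: prey: 20+6-4=22; pred: 10+2-3=9
No extinction within 15 steps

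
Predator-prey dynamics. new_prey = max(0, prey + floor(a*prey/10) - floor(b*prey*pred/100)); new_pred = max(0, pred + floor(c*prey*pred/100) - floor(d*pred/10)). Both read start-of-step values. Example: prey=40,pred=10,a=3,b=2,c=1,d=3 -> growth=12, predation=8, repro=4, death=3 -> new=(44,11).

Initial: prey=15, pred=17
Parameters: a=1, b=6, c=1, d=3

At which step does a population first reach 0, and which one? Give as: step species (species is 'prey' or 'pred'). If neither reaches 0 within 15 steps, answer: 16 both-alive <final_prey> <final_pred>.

Answer: 16 both-alive 1 3

Derivation:
Step 1: prey: 15+1-15=1; pred: 17+2-5=14
Step 2: prey: 1+0-0=1; pred: 14+0-4=10
Step 3: prey: 1+0-0=1; pred: 10+0-3=7
Step 4: prey: 1+0-0=1; pred: 7+0-2=5
Step 5: prey: 1+0-0=1; pred: 5+0-1=4
Step 6: prey: 1+0-0=1; pred: 4+0-1=3
Step 7: prey: 1+0-0=1; pred: 3+0-0=3
Steps 8-15: state stable at prey=1, pred=3 (no change)
No extinction within 15 steps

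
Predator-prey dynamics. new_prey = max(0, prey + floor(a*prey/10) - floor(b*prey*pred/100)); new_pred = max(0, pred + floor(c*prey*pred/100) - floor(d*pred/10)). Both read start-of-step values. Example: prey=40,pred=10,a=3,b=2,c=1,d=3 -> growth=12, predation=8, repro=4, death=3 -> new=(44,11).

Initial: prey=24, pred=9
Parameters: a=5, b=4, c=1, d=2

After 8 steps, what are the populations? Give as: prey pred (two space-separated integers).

Step 1: prey: 24+12-8=28; pred: 9+2-1=10
Step 2: prey: 28+14-11=31; pred: 10+2-2=10
Step 3: prey: 31+15-12=34; pred: 10+3-2=11
Step 4: prey: 34+17-14=37; pred: 11+3-2=12
Step 5: prey: 37+18-17=38; pred: 12+4-2=14
Step 6: prey: 38+19-21=36; pred: 14+5-2=17
Step 7: prey: 36+18-24=30; pred: 17+6-3=20
Step 8: prey: 30+15-24=21; pred: 20+6-4=22

Answer: 21 22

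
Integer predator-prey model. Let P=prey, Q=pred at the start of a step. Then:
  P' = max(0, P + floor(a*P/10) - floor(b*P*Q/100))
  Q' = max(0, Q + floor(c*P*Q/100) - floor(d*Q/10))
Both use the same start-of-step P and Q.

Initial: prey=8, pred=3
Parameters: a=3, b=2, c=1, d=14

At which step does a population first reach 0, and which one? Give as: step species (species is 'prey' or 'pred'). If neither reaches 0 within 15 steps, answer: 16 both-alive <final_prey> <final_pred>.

Answer: 1 pred

Derivation:
Step 1: prey: 8+2-0=10; pred: 3+0-4=0
First extinction: pred at step 1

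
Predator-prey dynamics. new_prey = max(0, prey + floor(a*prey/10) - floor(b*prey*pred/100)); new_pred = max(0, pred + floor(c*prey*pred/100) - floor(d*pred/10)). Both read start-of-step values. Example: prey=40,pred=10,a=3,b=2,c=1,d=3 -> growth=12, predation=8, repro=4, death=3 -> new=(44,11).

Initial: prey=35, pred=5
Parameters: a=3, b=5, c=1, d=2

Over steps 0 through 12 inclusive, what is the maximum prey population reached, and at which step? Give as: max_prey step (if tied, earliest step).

Answer: 43 4

Derivation:
Step 1: prey: 35+10-8=37; pred: 5+1-1=5
Step 2: prey: 37+11-9=39; pred: 5+1-1=5
Step 3: prey: 39+11-9=41; pred: 5+1-1=5
Step 4: prey: 41+12-10=43; pred: 5+2-1=6
Step 5: prey: 43+12-12=43; pred: 6+2-1=7
Step 6: prey: 43+12-15=40; pred: 7+3-1=9
Step 7: prey: 40+12-18=34; pred: 9+3-1=11
Step 8: prey: 34+10-18=26; pred: 11+3-2=12
Step 9: prey: 26+7-15=18; pred: 12+3-2=13
Step 10: prey: 18+5-11=12; pred: 13+2-2=13
Step 11: prey: 12+3-7=8; pred: 13+1-2=12
Step 12: prey: 8+2-4=6; pred: 12+0-2=10
Max prey = 43 at step 4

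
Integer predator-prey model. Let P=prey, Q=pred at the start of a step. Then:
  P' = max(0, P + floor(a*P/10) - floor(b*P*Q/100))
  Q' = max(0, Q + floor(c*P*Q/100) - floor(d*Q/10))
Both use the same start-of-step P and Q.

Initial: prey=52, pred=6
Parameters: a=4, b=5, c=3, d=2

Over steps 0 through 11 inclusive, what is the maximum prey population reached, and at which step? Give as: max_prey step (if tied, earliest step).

Step 1: prey: 52+20-15=57; pred: 6+9-1=14
Step 2: prey: 57+22-39=40; pred: 14+23-2=35
Step 3: prey: 40+16-70=0; pred: 35+42-7=70
Step 4: prey: 0+0-0=0; pred: 70+0-14=56
Step 5: prey: 0+0-0=0; pred: 56+0-11=45
Step 6: prey: 0+0-0=0; pred: 45+0-9=36
Step 7: prey: 0+0-0=0; pred: 36+0-7=29
Step 8: prey: 0+0-0=0; pred: 29+0-5=24
Step 9: prey: 0+0-0=0; pred: 24+0-4=20
Step 10: prey: 0+0-0=0; pred: 20+0-4=16
Step 11: prey: 0+0-0=0; pred: 16+0-3=13
Max prey = 57 at step 1

Answer: 57 1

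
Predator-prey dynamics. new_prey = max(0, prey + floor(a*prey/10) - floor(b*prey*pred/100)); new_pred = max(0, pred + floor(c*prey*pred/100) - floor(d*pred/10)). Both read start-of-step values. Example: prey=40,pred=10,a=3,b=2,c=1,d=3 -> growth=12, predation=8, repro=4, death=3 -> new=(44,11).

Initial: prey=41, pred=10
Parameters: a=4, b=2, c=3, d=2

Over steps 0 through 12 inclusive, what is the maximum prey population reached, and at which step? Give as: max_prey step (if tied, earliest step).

Answer: 49 1

Derivation:
Step 1: prey: 41+16-8=49; pred: 10+12-2=20
Step 2: prey: 49+19-19=49; pred: 20+29-4=45
Step 3: prey: 49+19-44=24; pred: 45+66-9=102
Step 4: prey: 24+9-48=0; pred: 102+73-20=155
Step 5: prey: 0+0-0=0; pred: 155+0-31=124
Step 6: prey: 0+0-0=0; pred: 124+0-24=100
Step 7: prey: 0+0-0=0; pred: 100+0-20=80
Step 8: prey: 0+0-0=0; pred: 80+0-16=64
Step 9: prey: 0+0-0=0; pred: 64+0-12=52
Step 10: prey: 0+0-0=0; pred: 52+0-10=42
Step 11: prey: 0+0-0=0; pred: 42+0-8=34
Step 12: prey: 0+0-0=0; pred: 34+0-6=28
Max prey = 49 at step 1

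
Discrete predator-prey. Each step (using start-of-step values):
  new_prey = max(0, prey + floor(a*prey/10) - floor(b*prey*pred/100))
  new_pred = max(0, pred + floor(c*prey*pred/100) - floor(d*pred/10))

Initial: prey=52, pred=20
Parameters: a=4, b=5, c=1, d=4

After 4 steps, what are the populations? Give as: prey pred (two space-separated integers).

Step 1: prey: 52+20-52=20; pred: 20+10-8=22
Step 2: prey: 20+8-22=6; pred: 22+4-8=18
Step 3: prey: 6+2-5=3; pred: 18+1-7=12
Step 4: prey: 3+1-1=3; pred: 12+0-4=8

Answer: 3 8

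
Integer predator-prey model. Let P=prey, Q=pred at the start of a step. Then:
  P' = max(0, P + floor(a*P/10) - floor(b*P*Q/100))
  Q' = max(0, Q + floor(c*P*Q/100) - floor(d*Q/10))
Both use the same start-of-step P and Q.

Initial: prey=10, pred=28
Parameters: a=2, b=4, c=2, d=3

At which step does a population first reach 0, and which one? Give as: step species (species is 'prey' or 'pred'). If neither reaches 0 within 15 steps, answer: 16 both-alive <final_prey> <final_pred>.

Answer: 2 prey

Derivation:
Step 1: prey: 10+2-11=1; pred: 28+5-8=25
Step 2: prey: 1+0-1=0; pred: 25+0-7=18
First extinction: prey at step 2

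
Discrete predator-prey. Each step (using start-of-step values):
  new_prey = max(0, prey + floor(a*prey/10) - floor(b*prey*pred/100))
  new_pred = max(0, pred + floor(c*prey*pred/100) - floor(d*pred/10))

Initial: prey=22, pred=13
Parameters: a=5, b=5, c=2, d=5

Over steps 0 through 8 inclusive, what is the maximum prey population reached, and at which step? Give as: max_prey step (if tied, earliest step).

Step 1: prey: 22+11-14=19; pred: 13+5-6=12
Step 2: prey: 19+9-11=17; pred: 12+4-6=10
Step 3: prey: 17+8-8=17; pred: 10+3-5=8
Step 4: prey: 17+8-6=19; pred: 8+2-4=6
Step 5: prey: 19+9-5=23; pred: 6+2-3=5
Step 6: prey: 23+11-5=29; pred: 5+2-2=5
Step 7: prey: 29+14-7=36; pred: 5+2-2=5
Step 8: prey: 36+18-9=45; pred: 5+3-2=6
Max prey = 45 at step 8

Answer: 45 8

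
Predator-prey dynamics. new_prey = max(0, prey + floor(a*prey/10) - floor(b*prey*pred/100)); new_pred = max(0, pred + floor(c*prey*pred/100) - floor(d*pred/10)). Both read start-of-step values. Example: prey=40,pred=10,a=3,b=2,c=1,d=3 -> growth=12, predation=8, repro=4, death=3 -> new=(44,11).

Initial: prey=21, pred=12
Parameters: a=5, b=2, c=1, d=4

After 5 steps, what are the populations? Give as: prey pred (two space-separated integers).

Step 1: prey: 21+10-5=26; pred: 12+2-4=10
Step 2: prey: 26+13-5=34; pred: 10+2-4=8
Step 3: prey: 34+17-5=46; pred: 8+2-3=7
Step 4: prey: 46+23-6=63; pred: 7+3-2=8
Step 5: prey: 63+31-10=84; pred: 8+5-3=10

Answer: 84 10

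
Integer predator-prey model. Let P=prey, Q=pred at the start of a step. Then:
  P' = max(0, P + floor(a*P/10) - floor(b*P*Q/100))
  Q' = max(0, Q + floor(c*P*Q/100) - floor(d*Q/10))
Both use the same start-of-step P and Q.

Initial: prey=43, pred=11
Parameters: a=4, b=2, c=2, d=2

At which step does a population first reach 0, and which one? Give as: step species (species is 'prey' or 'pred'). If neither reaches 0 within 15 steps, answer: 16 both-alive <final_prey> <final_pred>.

Answer: 5 prey

Derivation:
Step 1: prey: 43+17-9=51; pred: 11+9-2=18
Step 2: prey: 51+20-18=53; pred: 18+18-3=33
Step 3: prey: 53+21-34=40; pred: 33+34-6=61
Step 4: prey: 40+16-48=8; pred: 61+48-12=97
Step 5: prey: 8+3-15=0; pred: 97+15-19=93
First extinction: prey at step 5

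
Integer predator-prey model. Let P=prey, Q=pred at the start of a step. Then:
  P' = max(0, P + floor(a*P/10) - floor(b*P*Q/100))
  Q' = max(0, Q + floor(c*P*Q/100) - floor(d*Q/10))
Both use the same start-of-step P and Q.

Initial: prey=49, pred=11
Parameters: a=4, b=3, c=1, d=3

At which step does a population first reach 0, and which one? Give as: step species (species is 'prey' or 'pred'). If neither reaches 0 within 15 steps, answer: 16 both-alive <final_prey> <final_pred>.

Step 1: prey: 49+19-16=52; pred: 11+5-3=13
Step 2: prey: 52+20-20=52; pred: 13+6-3=16
Step 3: prey: 52+20-24=48; pred: 16+8-4=20
Step 4: prey: 48+19-28=39; pred: 20+9-6=23
Step 5: prey: 39+15-26=28; pred: 23+8-6=25
Step 6: prey: 28+11-21=18; pred: 25+7-7=25
Step 7: prey: 18+7-13=12; pred: 25+4-7=22
Step 8: prey: 12+4-7=9; pred: 22+2-6=18
Step 9: prey: 9+3-4=8; pred: 18+1-5=14
Step 10: prey: 8+3-3=8; pred: 14+1-4=11
Step 11: prey: 8+3-2=9; pred: 11+0-3=8
Step 12: prey: 9+3-2=10; pred: 8+0-2=6
Step 13: prey: 10+4-1=13; pred: 6+0-1=5
Step 14: prey: 13+5-1=17; pred: 5+0-1=4
Step 15: prey: 17+6-2=21; pred: 4+0-1=3
No extinction within 15 steps

Answer: 16 both-alive 21 3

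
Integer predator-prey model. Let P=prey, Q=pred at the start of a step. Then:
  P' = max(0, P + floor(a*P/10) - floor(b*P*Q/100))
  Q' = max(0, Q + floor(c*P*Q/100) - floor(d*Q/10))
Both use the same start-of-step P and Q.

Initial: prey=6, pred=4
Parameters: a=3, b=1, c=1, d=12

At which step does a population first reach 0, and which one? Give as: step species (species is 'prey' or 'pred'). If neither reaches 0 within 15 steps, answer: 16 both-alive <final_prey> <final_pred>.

Answer: 1 pred

Derivation:
Step 1: prey: 6+1-0=7; pred: 4+0-4=0
First extinction: pred at step 1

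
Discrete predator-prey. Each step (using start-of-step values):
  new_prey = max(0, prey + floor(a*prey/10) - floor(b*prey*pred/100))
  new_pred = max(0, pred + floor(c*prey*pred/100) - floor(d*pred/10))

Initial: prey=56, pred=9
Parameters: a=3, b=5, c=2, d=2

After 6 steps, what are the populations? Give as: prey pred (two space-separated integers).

Step 1: prey: 56+16-25=47; pred: 9+10-1=18
Step 2: prey: 47+14-42=19; pred: 18+16-3=31
Step 3: prey: 19+5-29=0; pred: 31+11-6=36
Step 4: prey: 0+0-0=0; pred: 36+0-7=29
Step 5: prey: 0+0-0=0; pred: 29+0-5=24
Step 6: prey: 0+0-0=0; pred: 24+0-4=20

Answer: 0 20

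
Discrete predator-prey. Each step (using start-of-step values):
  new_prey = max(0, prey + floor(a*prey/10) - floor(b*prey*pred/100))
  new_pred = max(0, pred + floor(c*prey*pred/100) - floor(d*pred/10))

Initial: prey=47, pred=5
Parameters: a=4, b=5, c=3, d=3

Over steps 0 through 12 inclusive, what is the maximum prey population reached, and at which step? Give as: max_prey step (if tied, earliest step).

Answer: 54 1

Derivation:
Step 1: prey: 47+18-11=54; pred: 5+7-1=11
Step 2: prey: 54+21-29=46; pred: 11+17-3=25
Step 3: prey: 46+18-57=7; pred: 25+34-7=52
Step 4: prey: 7+2-18=0; pred: 52+10-15=47
Step 5: prey: 0+0-0=0; pred: 47+0-14=33
Step 6: prey: 0+0-0=0; pred: 33+0-9=24
Step 7: prey: 0+0-0=0; pred: 24+0-7=17
Step 8: prey: 0+0-0=0; pred: 17+0-5=12
Step 9: prey: 0+0-0=0; pred: 12+0-3=9
Step 10: prey: 0+0-0=0; pred: 9+0-2=7
Step 11: prey: 0+0-0=0; pred: 7+0-2=5
Step 12: prey: 0+0-0=0; pred: 5+0-1=4
Max prey = 54 at step 1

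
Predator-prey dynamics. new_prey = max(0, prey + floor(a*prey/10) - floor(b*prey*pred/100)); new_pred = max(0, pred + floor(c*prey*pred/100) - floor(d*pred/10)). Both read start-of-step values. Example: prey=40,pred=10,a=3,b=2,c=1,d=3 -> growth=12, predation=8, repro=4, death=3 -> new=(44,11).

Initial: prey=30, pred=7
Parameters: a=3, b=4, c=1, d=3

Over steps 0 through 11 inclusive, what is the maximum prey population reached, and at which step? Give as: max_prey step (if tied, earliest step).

Step 1: prey: 30+9-8=31; pred: 7+2-2=7
Step 2: prey: 31+9-8=32; pred: 7+2-2=7
Step 3: prey: 32+9-8=33; pred: 7+2-2=7
Step 4: prey: 33+9-9=33; pred: 7+2-2=7
Step 5: prey: 33+9-9=33; pred: 7+2-2=7
Step 6: prey: 33+9-9=33; pred: 7+2-2=7
Step 7: prey: 33+9-9=33; pred: 7+2-2=7
Step 8: prey: 33+9-9=33; pred: 7+2-2=7
Step 9: prey: 33+9-9=33; pred: 7+2-2=7
Step 10: prey: 33+9-9=33; pred: 7+2-2=7
Step 11: prey: 33+9-9=33; pred: 7+2-2=7
Max prey = 33 at step 3

Answer: 33 3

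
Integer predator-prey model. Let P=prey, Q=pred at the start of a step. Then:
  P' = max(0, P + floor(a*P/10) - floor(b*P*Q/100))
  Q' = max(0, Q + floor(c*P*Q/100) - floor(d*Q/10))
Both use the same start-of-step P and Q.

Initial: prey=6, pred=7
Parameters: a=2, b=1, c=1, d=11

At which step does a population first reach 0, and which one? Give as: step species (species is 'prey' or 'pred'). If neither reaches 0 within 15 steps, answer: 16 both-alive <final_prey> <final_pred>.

Answer: 1 pred

Derivation:
Step 1: prey: 6+1-0=7; pred: 7+0-7=0
First extinction: pred at step 1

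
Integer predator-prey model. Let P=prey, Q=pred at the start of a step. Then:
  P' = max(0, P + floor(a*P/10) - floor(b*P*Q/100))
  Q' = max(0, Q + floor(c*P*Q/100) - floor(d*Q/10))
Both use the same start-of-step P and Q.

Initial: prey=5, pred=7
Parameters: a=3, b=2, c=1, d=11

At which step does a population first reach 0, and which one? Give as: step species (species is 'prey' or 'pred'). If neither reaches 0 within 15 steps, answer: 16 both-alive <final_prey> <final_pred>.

Answer: 1 pred

Derivation:
Step 1: prey: 5+1-0=6; pred: 7+0-7=0
First extinction: pred at step 1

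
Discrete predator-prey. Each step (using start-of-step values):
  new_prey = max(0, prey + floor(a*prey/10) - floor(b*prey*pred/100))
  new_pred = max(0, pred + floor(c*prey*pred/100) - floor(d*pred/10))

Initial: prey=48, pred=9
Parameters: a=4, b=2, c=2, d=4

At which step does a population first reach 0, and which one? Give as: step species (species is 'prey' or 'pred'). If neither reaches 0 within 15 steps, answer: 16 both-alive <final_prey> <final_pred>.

Answer: 5 prey

Derivation:
Step 1: prey: 48+19-8=59; pred: 9+8-3=14
Step 2: prey: 59+23-16=66; pred: 14+16-5=25
Step 3: prey: 66+26-33=59; pred: 25+33-10=48
Step 4: prey: 59+23-56=26; pred: 48+56-19=85
Step 5: prey: 26+10-44=0; pred: 85+44-34=95
First extinction: prey at step 5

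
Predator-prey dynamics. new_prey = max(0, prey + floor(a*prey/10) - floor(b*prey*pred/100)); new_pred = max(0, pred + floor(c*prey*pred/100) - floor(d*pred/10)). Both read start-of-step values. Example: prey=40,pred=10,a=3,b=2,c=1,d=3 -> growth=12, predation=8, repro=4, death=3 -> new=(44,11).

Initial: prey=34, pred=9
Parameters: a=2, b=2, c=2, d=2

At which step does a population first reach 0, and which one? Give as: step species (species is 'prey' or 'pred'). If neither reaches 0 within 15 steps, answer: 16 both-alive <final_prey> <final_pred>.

Step 1: prey: 34+6-6=34; pred: 9+6-1=14
Step 2: prey: 34+6-9=31; pred: 14+9-2=21
Step 3: prey: 31+6-13=24; pred: 21+13-4=30
Step 4: prey: 24+4-14=14; pred: 30+14-6=38
Step 5: prey: 14+2-10=6; pred: 38+10-7=41
Step 6: prey: 6+1-4=3; pred: 41+4-8=37
Step 7: prey: 3+0-2=1; pred: 37+2-7=32
Step 8: prey: 1+0-0=1; pred: 32+0-6=26
Step 9: prey: 1+0-0=1; pred: 26+0-5=21
Step 10: prey: 1+0-0=1; pred: 21+0-4=17
Step 11: prey: 1+0-0=1; pred: 17+0-3=14
Step 12: prey: 1+0-0=1; pred: 14+0-2=12
Step 13: prey: 1+0-0=1; pred: 12+0-2=10
Step 14: prey: 1+0-0=1; pred: 10+0-2=8
Step 15: prey: 1+0-0=1; pred: 8+0-1=7
No extinction within 15 steps

Answer: 16 both-alive 1 7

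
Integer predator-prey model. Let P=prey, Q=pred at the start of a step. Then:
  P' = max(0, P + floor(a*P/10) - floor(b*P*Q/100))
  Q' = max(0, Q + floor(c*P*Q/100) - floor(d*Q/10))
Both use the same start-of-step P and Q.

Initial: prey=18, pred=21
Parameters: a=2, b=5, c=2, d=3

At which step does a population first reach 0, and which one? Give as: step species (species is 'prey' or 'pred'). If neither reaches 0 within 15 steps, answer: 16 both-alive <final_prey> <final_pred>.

Step 1: prey: 18+3-18=3; pred: 21+7-6=22
Step 2: prey: 3+0-3=0; pred: 22+1-6=17
First extinction: prey at step 2

Answer: 2 prey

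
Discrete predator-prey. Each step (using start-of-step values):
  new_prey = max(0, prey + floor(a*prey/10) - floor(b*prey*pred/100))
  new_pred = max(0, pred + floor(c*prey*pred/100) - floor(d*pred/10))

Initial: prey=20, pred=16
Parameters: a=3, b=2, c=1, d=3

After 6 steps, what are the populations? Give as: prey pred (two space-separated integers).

Answer: 27 9

Derivation:
Step 1: prey: 20+6-6=20; pred: 16+3-4=15
Step 2: prey: 20+6-6=20; pred: 15+3-4=14
Step 3: prey: 20+6-5=21; pred: 14+2-4=12
Step 4: prey: 21+6-5=22; pred: 12+2-3=11
Step 5: prey: 22+6-4=24; pred: 11+2-3=10
Step 6: prey: 24+7-4=27; pred: 10+2-3=9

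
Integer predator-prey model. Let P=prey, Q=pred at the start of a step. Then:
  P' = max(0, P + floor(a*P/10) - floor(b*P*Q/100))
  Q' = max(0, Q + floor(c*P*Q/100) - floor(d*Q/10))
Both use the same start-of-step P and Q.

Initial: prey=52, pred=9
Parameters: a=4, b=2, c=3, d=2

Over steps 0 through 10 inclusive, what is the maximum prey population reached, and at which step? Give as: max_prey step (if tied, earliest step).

Step 1: prey: 52+20-9=63; pred: 9+14-1=22
Step 2: prey: 63+25-27=61; pred: 22+41-4=59
Step 3: prey: 61+24-71=14; pred: 59+107-11=155
Step 4: prey: 14+5-43=0; pred: 155+65-31=189
Step 5: prey: 0+0-0=0; pred: 189+0-37=152
Step 6: prey: 0+0-0=0; pred: 152+0-30=122
Step 7: prey: 0+0-0=0; pred: 122+0-24=98
Step 8: prey: 0+0-0=0; pred: 98+0-19=79
Step 9: prey: 0+0-0=0; pred: 79+0-15=64
Step 10: prey: 0+0-0=0; pred: 64+0-12=52
Max prey = 63 at step 1

Answer: 63 1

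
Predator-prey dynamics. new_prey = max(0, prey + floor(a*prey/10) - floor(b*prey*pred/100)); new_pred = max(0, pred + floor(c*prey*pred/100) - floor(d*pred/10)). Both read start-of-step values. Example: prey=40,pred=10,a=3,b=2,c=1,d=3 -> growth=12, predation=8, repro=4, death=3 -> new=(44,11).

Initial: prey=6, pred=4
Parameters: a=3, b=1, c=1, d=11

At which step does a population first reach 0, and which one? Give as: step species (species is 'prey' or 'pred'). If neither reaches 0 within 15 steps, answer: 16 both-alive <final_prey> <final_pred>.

Answer: 1 pred

Derivation:
Step 1: prey: 6+1-0=7; pred: 4+0-4=0
First extinction: pred at step 1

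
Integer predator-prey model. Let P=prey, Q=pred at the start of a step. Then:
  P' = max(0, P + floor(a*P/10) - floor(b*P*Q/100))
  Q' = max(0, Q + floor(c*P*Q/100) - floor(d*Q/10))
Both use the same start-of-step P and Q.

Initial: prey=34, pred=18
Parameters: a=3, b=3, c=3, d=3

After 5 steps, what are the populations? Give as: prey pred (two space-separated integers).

Answer: 0 23

Derivation:
Step 1: prey: 34+10-18=26; pred: 18+18-5=31
Step 2: prey: 26+7-24=9; pred: 31+24-9=46
Step 3: prey: 9+2-12=0; pred: 46+12-13=45
Step 4: prey: 0+0-0=0; pred: 45+0-13=32
Step 5: prey: 0+0-0=0; pred: 32+0-9=23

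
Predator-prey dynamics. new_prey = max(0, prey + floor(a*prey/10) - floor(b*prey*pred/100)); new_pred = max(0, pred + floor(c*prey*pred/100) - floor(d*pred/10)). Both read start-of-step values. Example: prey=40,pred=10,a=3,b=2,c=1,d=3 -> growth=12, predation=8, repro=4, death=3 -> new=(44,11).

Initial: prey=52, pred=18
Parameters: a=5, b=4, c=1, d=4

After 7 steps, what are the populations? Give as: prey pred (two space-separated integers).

Step 1: prey: 52+26-37=41; pred: 18+9-7=20
Step 2: prey: 41+20-32=29; pred: 20+8-8=20
Step 3: prey: 29+14-23=20; pred: 20+5-8=17
Step 4: prey: 20+10-13=17; pred: 17+3-6=14
Step 5: prey: 17+8-9=16; pred: 14+2-5=11
Step 6: prey: 16+8-7=17; pred: 11+1-4=8
Step 7: prey: 17+8-5=20; pred: 8+1-3=6

Answer: 20 6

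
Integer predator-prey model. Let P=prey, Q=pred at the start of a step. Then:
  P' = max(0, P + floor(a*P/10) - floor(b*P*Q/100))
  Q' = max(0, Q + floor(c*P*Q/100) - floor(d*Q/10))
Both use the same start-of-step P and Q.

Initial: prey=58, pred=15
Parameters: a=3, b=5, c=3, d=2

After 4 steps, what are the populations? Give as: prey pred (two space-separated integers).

Answer: 0 44

Derivation:
Step 1: prey: 58+17-43=32; pred: 15+26-3=38
Step 2: prey: 32+9-60=0; pred: 38+36-7=67
Step 3: prey: 0+0-0=0; pred: 67+0-13=54
Step 4: prey: 0+0-0=0; pred: 54+0-10=44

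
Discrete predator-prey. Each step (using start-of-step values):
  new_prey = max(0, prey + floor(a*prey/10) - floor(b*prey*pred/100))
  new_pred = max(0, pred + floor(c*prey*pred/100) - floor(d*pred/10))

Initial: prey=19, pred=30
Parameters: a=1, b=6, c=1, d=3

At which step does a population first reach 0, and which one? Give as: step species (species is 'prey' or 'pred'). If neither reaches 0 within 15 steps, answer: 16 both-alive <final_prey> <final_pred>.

Step 1: prey: 19+1-34=0; pred: 30+5-9=26
First extinction: prey at step 1

Answer: 1 prey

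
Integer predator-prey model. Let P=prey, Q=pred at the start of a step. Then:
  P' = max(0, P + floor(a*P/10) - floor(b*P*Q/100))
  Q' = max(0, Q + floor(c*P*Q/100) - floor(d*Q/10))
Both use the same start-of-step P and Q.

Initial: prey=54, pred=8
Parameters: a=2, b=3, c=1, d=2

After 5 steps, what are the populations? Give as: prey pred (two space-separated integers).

Step 1: prey: 54+10-12=52; pred: 8+4-1=11
Step 2: prey: 52+10-17=45; pred: 11+5-2=14
Step 3: prey: 45+9-18=36; pred: 14+6-2=18
Step 4: prey: 36+7-19=24; pred: 18+6-3=21
Step 5: prey: 24+4-15=13; pred: 21+5-4=22

Answer: 13 22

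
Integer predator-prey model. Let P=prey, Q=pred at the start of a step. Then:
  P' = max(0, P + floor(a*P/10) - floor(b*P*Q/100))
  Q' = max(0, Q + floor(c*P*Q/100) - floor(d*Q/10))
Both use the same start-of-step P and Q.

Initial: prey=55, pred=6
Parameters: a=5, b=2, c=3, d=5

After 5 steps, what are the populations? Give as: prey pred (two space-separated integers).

Answer: 0 164

Derivation:
Step 1: prey: 55+27-6=76; pred: 6+9-3=12
Step 2: prey: 76+38-18=96; pred: 12+27-6=33
Step 3: prey: 96+48-63=81; pred: 33+95-16=112
Step 4: prey: 81+40-181=0; pred: 112+272-56=328
Step 5: prey: 0+0-0=0; pred: 328+0-164=164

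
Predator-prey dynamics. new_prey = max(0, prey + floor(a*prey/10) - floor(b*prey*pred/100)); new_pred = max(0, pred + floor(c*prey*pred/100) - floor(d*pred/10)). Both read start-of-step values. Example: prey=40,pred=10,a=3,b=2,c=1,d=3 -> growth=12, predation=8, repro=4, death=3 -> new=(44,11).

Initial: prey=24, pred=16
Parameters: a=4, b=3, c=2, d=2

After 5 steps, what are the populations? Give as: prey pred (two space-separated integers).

Answer: 3 27

Derivation:
Step 1: prey: 24+9-11=22; pred: 16+7-3=20
Step 2: prey: 22+8-13=17; pred: 20+8-4=24
Step 3: prey: 17+6-12=11; pred: 24+8-4=28
Step 4: prey: 11+4-9=6; pred: 28+6-5=29
Step 5: prey: 6+2-5=3; pred: 29+3-5=27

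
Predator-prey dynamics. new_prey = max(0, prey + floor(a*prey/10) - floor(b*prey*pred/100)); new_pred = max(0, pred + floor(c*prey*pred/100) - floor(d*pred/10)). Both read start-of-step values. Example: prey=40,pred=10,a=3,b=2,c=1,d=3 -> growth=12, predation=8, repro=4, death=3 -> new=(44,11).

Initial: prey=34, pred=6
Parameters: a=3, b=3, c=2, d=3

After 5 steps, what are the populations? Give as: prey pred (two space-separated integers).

Step 1: prey: 34+10-6=38; pred: 6+4-1=9
Step 2: prey: 38+11-10=39; pred: 9+6-2=13
Step 3: prey: 39+11-15=35; pred: 13+10-3=20
Step 4: prey: 35+10-21=24; pred: 20+14-6=28
Step 5: prey: 24+7-20=11; pred: 28+13-8=33

Answer: 11 33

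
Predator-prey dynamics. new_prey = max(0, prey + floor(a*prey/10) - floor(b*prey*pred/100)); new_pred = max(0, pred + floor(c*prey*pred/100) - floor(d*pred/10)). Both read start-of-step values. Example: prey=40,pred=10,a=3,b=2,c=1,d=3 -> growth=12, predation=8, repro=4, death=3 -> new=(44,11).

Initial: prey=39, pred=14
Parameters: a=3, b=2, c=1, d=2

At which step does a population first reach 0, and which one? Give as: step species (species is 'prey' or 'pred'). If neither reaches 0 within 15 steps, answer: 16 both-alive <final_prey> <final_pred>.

Answer: 16 both-alive 5 8

Derivation:
Step 1: prey: 39+11-10=40; pred: 14+5-2=17
Step 2: prey: 40+12-13=39; pred: 17+6-3=20
Step 3: prey: 39+11-15=35; pred: 20+7-4=23
Step 4: prey: 35+10-16=29; pred: 23+8-4=27
Step 5: prey: 29+8-15=22; pred: 27+7-5=29
Step 6: prey: 22+6-12=16; pred: 29+6-5=30
Step 7: prey: 16+4-9=11; pred: 30+4-6=28
Step 8: prey: 11+3-6=8; pred: 28+3-5=26
Step 9: prey: 8+2-4=6; pred: 26+2-5=23
Step 10: prey: 6+1-2=5; pred: 23+1-4=20
Step 11: prey: 5+1-2=4; pred: 20+1-4=17
Step 12: prey: 4+1-1=4; pred: 17+0-3=14
Step 13: prey: 4+1-1=4; pred: 14+0-2=12
Step 14: prey: 4+1-0=5; pred: 12+0-2=10
Step 15: prey: 5+1-1=5; pred: 10+0-2=8
No extinction within 15 steps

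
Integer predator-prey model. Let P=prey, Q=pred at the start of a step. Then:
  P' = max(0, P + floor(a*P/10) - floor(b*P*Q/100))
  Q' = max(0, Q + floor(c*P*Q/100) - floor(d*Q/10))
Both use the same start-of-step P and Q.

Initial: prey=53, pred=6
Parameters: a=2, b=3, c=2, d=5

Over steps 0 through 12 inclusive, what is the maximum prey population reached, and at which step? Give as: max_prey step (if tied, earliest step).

Answer: 54 1

Derivation:
Step 1: prey: 53+10-9=54; pred: 6+6-3=9
Step 2: prey: 54+10-14=50; pred: 9+9-4=14
Step 3: prey: 50+10-21=39; pred: 14+14-7=21
Step 4: prey: 39+7-24=22; pred: 21+16-10=27
Step 5: prey: 22+4-17=9; pred: 27+11-13=25
Step 6: prey: 9+1-6=4; pred: 25+4-12=17
Step 7: prey: 4+0-2=2; pred: 17+1-8=10
Step 8: prey: 2+0-0=2; pred: 10+0-5=5
Step 9: prey: 2+0-0=2; pred: 5+0-2=3
Step 10: prey: 2+0-0=2; pred: 3+0-1=2
Step 11: prey: 2+0-0=2; pred: 2+0-1=1
Step 12: prey: 2+0-0=2; pred: 1+0-0=1
Max prey = 54 at step 1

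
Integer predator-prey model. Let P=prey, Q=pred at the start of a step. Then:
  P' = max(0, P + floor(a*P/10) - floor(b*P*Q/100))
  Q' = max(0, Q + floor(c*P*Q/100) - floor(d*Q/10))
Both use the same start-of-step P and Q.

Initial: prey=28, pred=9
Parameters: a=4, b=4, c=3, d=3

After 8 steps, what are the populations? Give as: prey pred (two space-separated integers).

Step 1: prey: 28+11-10=29; pred: 9+7-2=14
Step 2: prey: 29+11-16=24; pred: 14+12-4=22
Step 3: prey: 24+9-21=12; pred: 22+15-6=31
Step 4: prey: 12+4-14=2; pred: 31+11-9=33
Step 5: prey: 2+0-2=0; pred: 33+1-9=25
Step 6: prey: 0+0-0=0; pred: 25+0-7=18
Step 7: prey: 0+0-0=0; pred: 18+0-5=13
Step 8: prey: 0+0-0=0; pred: 13+0-3=10

Answer: 0 10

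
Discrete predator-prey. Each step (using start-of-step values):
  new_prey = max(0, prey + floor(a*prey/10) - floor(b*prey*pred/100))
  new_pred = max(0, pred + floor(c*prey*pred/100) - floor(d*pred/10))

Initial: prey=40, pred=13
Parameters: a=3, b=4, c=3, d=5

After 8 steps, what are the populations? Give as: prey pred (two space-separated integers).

Step 1: prey: 40+12-20=32; pred: 13+15-6=22
Step 2: prey: 32+9-28=13; pred: 22+21-11=32
Step 3: prey: 13+3-16=0; pred: 32+12-16=28
Step 4: prey: 0+0-0=0; pred: 28+0-14=14
Step 5: prey: 0+0-0=0; pred: 14+0-7=7
Step 6: prey: 0+0-0=0; pred: 7+0-3=4
Step 7: prey: 0+0-0=0; pred: 4+0-2=2
Step 8: prey: 0+0-0=0; pred: 2+0-1=1

Answer: 0 1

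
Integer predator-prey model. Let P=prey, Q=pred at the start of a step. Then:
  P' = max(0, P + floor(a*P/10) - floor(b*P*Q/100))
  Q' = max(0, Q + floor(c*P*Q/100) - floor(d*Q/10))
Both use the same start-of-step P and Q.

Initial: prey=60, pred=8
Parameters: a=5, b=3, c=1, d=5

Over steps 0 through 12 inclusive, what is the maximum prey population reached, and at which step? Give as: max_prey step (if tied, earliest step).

Answer: 126 4

Derivation:
Step 1: prey: 60+30-14=76; pred: 8+4-4=8
Step 2: prey: 76+38-18=96; pred: 8+6-4=10
Step 3: prey: 96+48-28=116; pred: 10+9-5=14
Step 4: prey: 116+58-48=126; pred: 14+16-7=23
Step 5: prey: 126+63-86=103; pred: 23+28-11=40
Step 6: prey: 103+51-123=31; pred: 40+41-20=61
Step 7: prey: 31+15-56=0; pred: 61+18-30=49
Step 8: prey: 0+0-0=0; pred: 49+0-24=25
Step 9: prey: 0+0-0=0; pred: 25+0-12=13
Step 10: prey: 0+0-0=0; pred: 13+0-6=7
Step 11: prey: 0+0-0=0; pred: 7+0-3=4
Step 12: prey: 0+0-0=0; pred: 4+0-2=2
Max prey = 126 at step 4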